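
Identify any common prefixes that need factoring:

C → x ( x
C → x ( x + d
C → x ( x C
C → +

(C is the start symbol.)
Left-factoring is needed when two productions for the same non-terminal
share a common prefix on the right-hand side.

Productions for C:
  C → x ( x
  C → x ( x + d
  C → x ( x C
  C → +

Found common prefix 'x ( x' in productions for C

Answer: Yes, C has productions with common prefix 'x ( x'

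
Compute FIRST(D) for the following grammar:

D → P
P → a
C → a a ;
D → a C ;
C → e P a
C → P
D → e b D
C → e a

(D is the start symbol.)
FIRST sets of the other non-terminals involved (by the same procedure, iterated to a fixed point):
  FIRST(P) = { 'a' }

From D → P:
  - P is a non-terminal: add FIRST(P) \ {ε} = { 'a' }
    P is not nullable, so stop
From D → a C ;:
  - a is a terminal: add 'a' and stop
From D → e b D:
  - e is a terminal: add 'e' and stop

Collecting: FIRST(D) = { 'a', 'e' }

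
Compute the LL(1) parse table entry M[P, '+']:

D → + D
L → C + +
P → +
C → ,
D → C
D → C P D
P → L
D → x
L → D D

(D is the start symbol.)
P → +, P → L

To find M[P, '+'], we find productions for P where '+' is in the predict set (PREDICT(N → α) = (FIRST(α) \ {ε}) ∪ (FOLLOW(N) if α ⇒* ε)).

Relevant sets:
  FIRST(L) = { '+', ',', 'x' }

P → +: PREDICT = { '+' }
  '+' is in predict set, so this production goes in M[P, '+']
P → L: PREDICT = { '+', ',', 'x' }
  '+' is in predict set, so this production goes in M[P, '+']

M[P, '+'] = P → +, P → L  (a multiply-defined cell — the grammar is not LL(1))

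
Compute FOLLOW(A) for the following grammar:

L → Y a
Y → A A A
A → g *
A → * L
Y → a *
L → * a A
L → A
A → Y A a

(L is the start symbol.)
{ $, '*', 'a', 'g' }

To compute FOLLOW(A), find every occurrence of A on a right-hand side N → α A β: add FIRST(β) \ {ε}, and if β is empty or nullable also add FOLLOW(N). Iterate to a fixed point.

In Y → A A A: A is followed by A A, add FIRST(A A) \ {ε} = { '*', 'a', 'g' }
In Y → A A A: A is followed by A, add FIRST(A) \ {ε} = { '*', 'a', 'g' }
In Y → A A A: A is at the end, add FOLLOW(Y)
In L → * a A: A is at the end, add FOLLOW(L)
In L → A: A is at the end, add FOLLOW(L)
In A → Y A a: A is followed by a, add FIRST(a) \ {ε} = { 'a' }

The FOLLOW sets referred to above (computed the same way, to a fixed point):
  FOLLOW(Y) = { '*', 'a', 'g' }
  FOLLOW(L) = { $, '*', 'a', 'g' }

Taking the union: FOLLOW(A) = { $, '*', 'a', 'g' }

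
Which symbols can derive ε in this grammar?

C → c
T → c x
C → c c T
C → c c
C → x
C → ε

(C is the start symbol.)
{ 'C' }

ε-productions: C → ε
So C is immediately nullable.
No further non-terminal can be added: every production for the remaining non-terminals contains a terminal or a non-nullable non-terminal.
Nullable = { 'C' }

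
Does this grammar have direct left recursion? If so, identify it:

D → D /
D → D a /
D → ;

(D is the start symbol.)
Yes, D is left-recursive

Direct left recursion occurs when N → N α for some non-terminal N (the right-hand side begins with the left-hand side itself).

D → D /: LEFT RECURSIVE (starts with D)
D → D a /: LEFT RECURSIVE (starts with D)
D → ;: starts with ';'

The grammar has direct left recursion on: D.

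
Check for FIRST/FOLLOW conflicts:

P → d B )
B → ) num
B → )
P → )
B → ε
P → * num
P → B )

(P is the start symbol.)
Yes. B → ')' num with FOLLOW(B) on { ')' }; B → ')' with FOLLOW(B) on { ')' }

A FIRST/FOLLOW conflict occurs when a non-terminal N has a nullable alternative N → β (β ⇒* ε) and another alternative N → α with FIRST(α) ∩ FOLLOW(N) ≠ ∅: on such a lookahead the parser cannot decide between expanding α and letting N vanish via β.

Nullable non-terminals: B.

B: nullable alternative(s) B → ε; FOLLOW(B) = { ')' }
  B → ) num: FIRST \ {ε} = { ')' } — overlaps FOLLOW(B) on { ')' }: CONFLICT
  B → ): FIRST \ {ε} = { ')' } — overlaps FOLLOW(B) on { ')' }: CONFLICT
  B → ε: FIRST \ {ε} = { } — this is the only nullable alternative, skip

P has no nullable alternative, so no FIRST/FOLLOW check is needed there.

So the grammar has 2 FIRST/FOLLOW conflicts (marked CONFLICT above).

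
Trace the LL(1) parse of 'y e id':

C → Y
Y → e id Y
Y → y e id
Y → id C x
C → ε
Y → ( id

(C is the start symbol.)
LL(1) parsing maintains a stack (initially the start symbol over $) and the input. At each step: if the stack top is a terminal, match it against the current input token; if it is a non-terminal N, replace it with the RHS of M[N, lookahead] (the unique production whose predict set contains the lookahead).

Stack is shown with the top on the left.

Stack     Input     Action
--------------------------
C $       y e id $  output C → Y
Y $       y e id $  output Y → y e id
y e id $  y e id $  match 'y'
e id $    e id $    match 'e'
id $      id $      match 'id'
$         $         accept

The string is accepted.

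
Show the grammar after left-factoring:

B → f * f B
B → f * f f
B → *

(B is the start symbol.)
B → f * f B'
B' → B
B' → f
B → *

Left-factoring transforms A → αβ₁ | αβ₂ into A → αA' and A' → β₁ | β₂
(α is the longest common prefix among the alternatives). Repeat until
no nonterminal has two alternatives with a common prefix.

Round 1: B has alternatives sharing prefix 'f * f'. Introduce B': B → f * f B'
  Add: B' → B
  Add: B' → f

No remaining common prefixes — done.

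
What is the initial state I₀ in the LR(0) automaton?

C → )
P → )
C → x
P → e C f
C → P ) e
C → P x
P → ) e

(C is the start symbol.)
{ [C → . )], [C → . P ) e], [C → . P x], [C → . x], [C' → . C], [P → . ) e], [P → . )], [P → . e C f] }

First, augment the grammar with C' → C
I₀ = CLOSURE({ [C' → . C] }):
  [C' → . C] has the dot before C: add [C → . )], [C → . x], [C → . P ) e], [C → . P x]
  [C → . P ) e] has the dot before P: add [P → . )], [P → . e C f], [P → . ) e]
No further items can be added.

I₀ = { [C → . )], [C → . P ) e], [C → . P x], [C → . x], [C' → . C], [P → . ) e], [P → . )], [P → . e C f] }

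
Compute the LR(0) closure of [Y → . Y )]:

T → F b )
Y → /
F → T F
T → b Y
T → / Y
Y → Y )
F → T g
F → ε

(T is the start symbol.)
To compute CLOSURE, for each item [A → α.Bβ] where B is a non-terminal, add [B → .γ] for all productions B → γ; repeat for the newly added items until nothing changes.

Start with: [Y → . Y )]
  [Y → . Y )] has the dot before Y: add [Y → . /]
No further items can be added.

CLOSURE = { [Y → . /], [Y → . Y )] }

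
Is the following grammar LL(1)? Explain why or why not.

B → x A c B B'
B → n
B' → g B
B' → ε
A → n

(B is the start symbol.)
No. Predict set conflict for B': { 'g' }

A grammar is LL(1) if for each non-terminal N with multiple productions, the predict sets of those productions are pairwise disjoint, where PREDICT(N → α) = (FIRST(α) \ {ε}) ∪ (FOLLOW(N) if α ⇒* ε).

Relevant sets:
  FOLLOW(B') = { $, 'g' }

For B:
  PREDICT(B → x A c B B') = { 'x' }
  PREDICT(B → n) = { 'n' }
For B':
  PREDICT(B' → g B) = { 'g' }
  PREDICT(B' → ε) = { $, 'g' }
A has a single production, so nothing to check there.

Conflict found: Predict set conflict for B': { 'g' }
The grammar is NOT LL(1).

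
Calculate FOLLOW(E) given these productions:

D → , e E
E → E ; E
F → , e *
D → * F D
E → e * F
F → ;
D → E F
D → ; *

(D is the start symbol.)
To compute FOLLOW(E), find every occurrence of E on a right-hand side N → α E β: add FIRST(β) \ {ε}, and if β is empty or nullable also add FOLLOW(N). Iterate to a fixed point.

In D → , e E: E is at the end, add FOLLOW(D)
In E → E ; E: E is followed by ';' E, add FIRST(';' E) \ {ε} = { ';' }
In E → E ; E: E is at the end; this adds FOLLOW(E) to itself — nothing new
In D → E F: E is followed by F, add FIRST(F) \ {ε} = { ',', ';' }

The FOLLOW sets referred to above (computed the same way, to a fixed point):
  FOLLOW(D) = { $ }

Taking the union: FOLLOW(E) = { $, ',', ';' }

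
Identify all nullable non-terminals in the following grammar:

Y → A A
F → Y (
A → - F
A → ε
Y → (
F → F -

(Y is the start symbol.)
ε-productions: A → ε
So A is immediately nullable.
Y → A A: every symbol on the right is nullable, so Y is nullable too.
No further non-terminal can be added: every production for the remaining non-terminals contains a terminal or a non-nullable non-terminal.
Nullable = { 'A', 'Y' }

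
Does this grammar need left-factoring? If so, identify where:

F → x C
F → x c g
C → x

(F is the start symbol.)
Left-factoring is needed when two productions for the same non-terminal
share a common prefix on the right-hand side.

Productions for F:
  F → x C
  F → x c g

Found common prefix 'x' in productions for F

Answer: Yes, F has productions with common prefix 'x'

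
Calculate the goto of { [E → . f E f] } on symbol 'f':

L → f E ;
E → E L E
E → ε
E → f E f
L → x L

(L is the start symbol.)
{ [E → . E L E], [E → . f E f], [E → .], [E → f . E f] }

GOTO(I, 'f') = CLOSURE({ [A → αX.β] : [A → α.Xβ] ∈ I, X = 'f' })

Items with dot before 'f', with the dot advanced:
  [E → . f E f] → [E → f . E f]
Closure of the advanced items:
  [E → f . E f] has the dot before E: add [E → . E L E], [E → .], [E → . f E f]

GOTO = { [E → . E L E], [E → . f E f], [E → .], [E → f . E f] }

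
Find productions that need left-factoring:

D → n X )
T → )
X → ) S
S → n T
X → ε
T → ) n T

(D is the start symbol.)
Left-factoring is needed when two productions for the same non-terminal
share a common prefix on the right-hand side.

Productions for T:
  T → )
  T → ) n T
Productions for X:
  X → ) S
  X → ε

Found common prefix ')' in productions for T

Answer: Yes, T has productions with common prefix ')'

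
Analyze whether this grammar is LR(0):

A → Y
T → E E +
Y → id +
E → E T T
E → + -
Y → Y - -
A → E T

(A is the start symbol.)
Augment with A' → A and build the canonical LR(0) collection (I0 = CLOSURE({[A' → . A]}), then GOTO on every symbol after a dot until no new states appear). It has 16 states:
  I0: { [A → . E T], [A → . Y], [A' → . A], [E → . + -], [E → . E T T], [Y → . Y - -], [Y → . id +] }  — shift
  I1: { [E → + . -] }  — shift
  I2: { [A' → A .] }  — accept
  I3: { [A → E . T], [E → . + -], [E → . E T T], [E → E . T T], [T → . E E +] }  — shift
  I4: { [A → Y .], [Y → Y . - -] }  — shift, reduce
  I5: { [Y → id . +] }  — shift
  I6: { [Y → id + .] }  — reduce
  I7: { [Y → Y - . -] }  — shift
  I8: { [Y → Y - - .] }  — reduce
  I9: { [E → . + -], [E → . E T T], [E → E . T T], [T → . E E +], [T → E . E +] }  — shift
  I10: { [A → E T .], [E → . + -], [E → . E T T], [E → E T . T], [T → . E E +] }  — shift, reduce
  I11: { [E → E T T .] }  — reduce
  I12: { [E → . + -], [E → . E T T], [E → E . T T], [T → . E E +], [T → E . E +], [T → E E . +] }  — shift
  I13: { [E → . + -], [E → . E T T], [E → E T . T], [T → . E E +] }  — shift
  I14: { [E → + . -], [T → E E + .] }  — shift, reduce
  I15: { [E → + - .] }  — reduce

Conflict in state I4:
  Shift-reduce conflict between [A → Y .] and [Y → Y . - -]
So the grammar is NOT LR(0).

Answer: No. Shift-reduce conflict between [A → Y .] and [Y → Y . - -]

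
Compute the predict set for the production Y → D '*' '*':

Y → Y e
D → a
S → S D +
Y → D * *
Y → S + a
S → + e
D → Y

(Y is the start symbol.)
PREDICT(Y → D '*' '*') = (FIRST(RHS) \ {ε}) ∪ (FOLLOW(Y) if ε ∈ FIRST(RHS), i.e. RHS ⇒* ε)
FIRST(D) = { '+', 'a' }
FIRST(D '*' '*') = { '+', 'a' }
ε ∉ FIRST(D '*' '*'), so FOLLOW(Y) is not added.
PREDICT(Y → D '*' '*') = { '+', 'a' }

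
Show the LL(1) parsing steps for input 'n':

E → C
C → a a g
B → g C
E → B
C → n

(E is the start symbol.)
Stack is shown with the top on the left.

Stack  Input  Action
--------------------
E $    n $    output E → C
C $    n $    output C → n
n $    n $    match 'n'
$      $      accept

The string is accepted.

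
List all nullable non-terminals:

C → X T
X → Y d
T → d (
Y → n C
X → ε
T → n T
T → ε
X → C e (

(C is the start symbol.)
{ 'C', 'T', 'X' }

A non-terminal is nullable if it can derive ε (the empty string): either it has an ε-production, or it has a production whose right-hand side consists entirely of nullable non-terminals.

ε-productions: X → ε, T → ε
So X, T are immediately nullable.
C → X T: every symbol on the right is nullable, so C is nullable too.
No further non-terminal can be added: every production for the remaining non-terminals contains a terminal or a non-nullable non-terminal.
Nullable = { 'C', 'T', 'X' }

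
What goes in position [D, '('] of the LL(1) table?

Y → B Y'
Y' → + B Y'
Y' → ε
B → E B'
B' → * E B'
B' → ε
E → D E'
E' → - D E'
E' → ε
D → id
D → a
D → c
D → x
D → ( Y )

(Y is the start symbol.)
D → ( Y )

To find M[D, '('], we find productions for D where '(' is in the predict set (PREDICT(N → α) = (FIRST(α) \ {ε}) ∪ (FOLLOW(N) if α ⇒* ε)).

D → id: PREDICT = { 'id' }
D → a: PREDICT = { 'a' }
D → c: PREDICT = { 'c' }
D → x: PREDICT = { 'x' }
D → ( Y ): PREDICT = { '(' }
  '(' is in predict set, so this production goes in M[D, '(']

M[D, '('] = D → ( Y )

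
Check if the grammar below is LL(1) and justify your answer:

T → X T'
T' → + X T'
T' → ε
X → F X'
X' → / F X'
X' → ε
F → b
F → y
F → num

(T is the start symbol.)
Yes, the grammar is LL(1).

A grammar is LL(1) if for each non-terminal N with multiple productions, the predict sets of those productions are pairwise disjoint, where PREDICT(N → α) = (FIRST(α) \ {ε}) ∪ (FOLLOW(N) if α ⇒* ε).

Relevant sets:
  FOLLOW(T') = { $ }
  FOLLOW(X') = { $, '+' }

For T':
  PREDICT(T' → '+' X T') = { '+' }
  PREDICT(T' → ε) = { $ }
For X':
  PREDICT(X' → '/' F X') = { '/' }
  PREDICT(X' → ε) = { $, '+' }
For F:
  PREDICT(F → b) = { 'b' }
  PREDICT(F → y) = { 'y' }
  PREDICT(F → num) = { 'num' }
T, X have a single production, so nothing to check there.

All predict sets are disjoint. The grammar IS LL(1).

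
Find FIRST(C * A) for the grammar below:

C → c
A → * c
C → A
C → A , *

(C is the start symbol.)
FIRST sets of the non-terminals involved (from the grammar, by fixed-point iteration):
  FIRST(C) = { '*', 'c' }

To compute FIRST(C * A), process the symbols left to right:
Symbol C is a non-terminal. Add FIRST(C) \ {ε} = { '*', 'c' }
C is not nullable (ε ∉ FIRST(C)), so stop here.
FIRST(C * A) = { '*', 'c' }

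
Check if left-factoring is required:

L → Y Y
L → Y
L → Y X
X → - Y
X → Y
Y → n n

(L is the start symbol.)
Yes, L has productions with common prefix 'Y'

Left-factoring is needed when two productions for the same non-terminal
share a common prefix on the right-hand side.

Productions for L:
  L → Y Y
  L → Y
  L → Y X
Productions for X:
  X → - Y
  X → Y

Found common prefix 'Y' in productions for L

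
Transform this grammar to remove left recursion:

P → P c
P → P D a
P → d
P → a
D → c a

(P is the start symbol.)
P → d P'
P → a P'
P' → c P'
P' → D a P'
P' → ε
D → c a

P is directly left-recursive. The standard transformation for
  A → A α₁ | ... | A α_m | β₁ | ... | β_n
is
  A  → β₁ A' | ... | β_n A'
  A' → α₁ A' | ... | α_m A' | ε

P → d becomes P → d P'
P → a becomes P → a P'
P → P c becomes P' → c P'
P → P D a becomes P' → D a P'
Add P' → ε

Productions for other non-terminals are unchanged:
  D → c a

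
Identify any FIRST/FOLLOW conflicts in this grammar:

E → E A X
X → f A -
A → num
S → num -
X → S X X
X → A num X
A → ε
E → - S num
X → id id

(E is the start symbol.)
A FIRST/FOLLOW conflict occurs when a non-terminal N has a nullable alternative N → β (β ⇒* ε) and another alternative N → α with FIRST(α) ∩ FOLLOW(N) ≠ ∅: on such a lookahead the parser cannot decide between expanding α and letting N vanish via β.

Nullable non-terminals: A.

A: nullable alternative(s) A → ε; FOLLOW(A) = { '-', 'f', 'id', 'num' }
  A → num: FIRST \ {ε} = { 'num' } — overlaps FOLLOW(A) on { 'num' }: CONFLICT
  A → ε: FIRST \ {ε} = { } — this is the only nullable alternative, skip

E, S, X have no nullable alternative, so no FIRST/FOLLOW check is needed there.

So the grammar has 1 FIRST/FOLLOW conflict (marked CONFLICT above).

Answer: Yes. A → num with FOLLOW(A) on { 'num' }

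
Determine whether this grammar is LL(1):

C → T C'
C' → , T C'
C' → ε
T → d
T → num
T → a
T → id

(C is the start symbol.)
Yes, the grammar is LL(1).

A grammar is LL(1) if for each non-terminal N with multiple productions, the predict sets of those productions are pairwise disjoint, where PREDICT(N → α) = (FIRST(α) \ {ε}) ∪ (FOLLOW(N) if α ⇒* ε).

Relevant sets:
  FOLLOW(C') = { $ }

For C':
  PREDICT(C' → ',' T C') = { ',' }
  PREDICT(C' → ε) = { $ }
For T:
  PREDICT(T → d) = { 'd' }
  PREDICT(T → num) = { 'num' }
  PREDICT(T → a) = { 'a' }
  PREDICT(T → id) = { 'id' }
C has a single production, so nothing to check there.

All predict sets are disjoint. The grammar IS LL(1).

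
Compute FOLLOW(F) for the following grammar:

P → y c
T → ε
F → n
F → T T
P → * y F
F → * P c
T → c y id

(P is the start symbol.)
In P → * y F: F is at the end, add FOLLOW(P)

The FOLLOW sets referred to above (computed the same way, to a fixed point):
  FOLLOW(P) = { $, 'c' }

Taking the union: FOLLOW(F) = { $, 'c' }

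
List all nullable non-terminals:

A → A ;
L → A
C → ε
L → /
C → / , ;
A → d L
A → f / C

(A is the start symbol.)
{ 'C' }

A non-terminal is nullable if it can derive ε (the empty string): either it has an ε-production, or it has a production whose right-hand side consists entirely of nullable non-terminals.

ε-productions: C → ε
So C is immediately nullable.
No further non-terminal can be added: every production for the remaining non-terminals contains a terminal or a non-nullable non-terminal.
Nullable = { 'C' }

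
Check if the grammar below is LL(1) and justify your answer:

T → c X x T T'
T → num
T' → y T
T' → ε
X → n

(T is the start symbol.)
A grammar is LL(1) if for each non-terminal N with multiple productions, the predict sets of those productions are pairwise disjoint, where PREDICT(N → α) = (FIRST(α) \ {ε}) ∪ (FOLLOW(N) if α ⇒* ε).

Relevant sets:
  FOLLOW(T') = { $, 'y' }

For T:
  PREDICT(T → c X x T T') = { 'c' }
  PREDICT(T → num) = { 'num' }
For T':
  PREDICT(T' → y T) = { 'y' }
  PREDICT(T' → ε) = { $, 'y' }
X has a single production, so nothing to check there.

Conflict found: Predict set conflict for T': { 'y' }
The grammar is NOT LL(1).

Answer: No. Predict set conflict for T': { 'y' }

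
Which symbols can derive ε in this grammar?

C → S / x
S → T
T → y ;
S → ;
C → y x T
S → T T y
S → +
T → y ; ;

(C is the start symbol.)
None

A non-terminal is nullable if it can derive ε (the empty string): either it has an ε-production, or it has a production whose right-hand side consists entirely of nullable non-terminals.

There are no ε-productions, so no non-terminal can derive ε.
No non-terminals are nullable.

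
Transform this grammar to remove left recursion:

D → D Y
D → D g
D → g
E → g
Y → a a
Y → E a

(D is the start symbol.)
D → g D'
D' → Y D'
D' → g D'
D' → ε
E → g
Y → a a
Y → E a

D is directly left-recursive. The standard transformation for
  A → A α₁ | ... | A α_m | β₁ | ... | β_n
is
  A  → β₁ A' | ... | β_n A'
  A' → α₁ A' | ... | α_m A' | ε

D → g becomes D → g D'
D → D Y becomes D' → Y D'
D → D g becomes D' → g D'
Add D' → ε

Productions for other non-terminals are unchanged:
  E → g
  Y → a a
  Y → E a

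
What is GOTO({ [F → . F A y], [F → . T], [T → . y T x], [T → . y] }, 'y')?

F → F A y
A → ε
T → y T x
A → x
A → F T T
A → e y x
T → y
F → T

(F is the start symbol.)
{ [T → . y T x], [T → . y], [T → y . T x], [T → y .] }

GOTO(I, 'y') = CLOSURE({ [A → αX.β] : [A → α.Xβ] ∈ I, X = 'y' })

Items with dot before 'y', with the dot advanced:
  [T → . y] → [T → y .]
  [T → . y T x] → [T → y . T x]
Closure of the advanced items:
  [T → y . T x] has the dot before T: add [T → . y T x], [T → . y]

GOTO = { [T → . y T x], [T → . y], [T → y . T x], [T → y .] }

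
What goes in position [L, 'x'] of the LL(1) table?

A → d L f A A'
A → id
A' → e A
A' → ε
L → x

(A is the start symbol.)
To find M[L, 'x'], we find productions for L where 'x' is in the predict set (PREDICT(N → α) = (FIRST(α) \ {ε}) ∪ (FOLLOW(N) if α ⇒* ε)).

L → x: PREDICT = { 'x' }
  'x' is in predict set, so this production goes in M[L, 'x']

M[L, 'x'] = L → x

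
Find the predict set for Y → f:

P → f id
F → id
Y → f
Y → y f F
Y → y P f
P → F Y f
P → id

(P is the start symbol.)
PREDICT(Y → f) = (FIRST(RHS) \ {ε}) ∪ (FOLLOW(Y) if ε ∈ FIRST(RHS), i.e. RHS ⇒* ε)
FIRST(f) = { 'f' }
ε ∉ FIRST(f), so FOLLOW(Y) is not added.
PREDICT(Y → f) = { 'f' }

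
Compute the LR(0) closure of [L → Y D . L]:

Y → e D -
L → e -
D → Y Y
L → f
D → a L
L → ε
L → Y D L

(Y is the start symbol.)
Start with: [L → Y D . L]
  [L → Y D . L] has the dot before L: add [L → . e -], [L → . f], [L → .], [L → . Y D L]
  [L → . Y D L] has the dot before Y: add [Y → . e D -]
No further items can be added.

CLOSURE = { [L → . Y D L], [L → . e -], [L → . f], [L → .], [L → Y D . L], [Y → . e D -] }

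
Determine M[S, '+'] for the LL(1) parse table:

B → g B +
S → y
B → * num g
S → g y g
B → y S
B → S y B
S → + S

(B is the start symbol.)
S → + S

To find M[S, '+'], we find productions for S where '+' is in the predict set (PREDICT(N → α) = (FIRST(α) \ {ε}) ∪ (FOLLOW(N) if α ⇒* ε)).

S → y: PREDICT = { 'y' }
S → g y g: PREDICT = { 'g' }
S → + S: PREDICT = { '+' }
  '+' is in predict set, so this production goes in M[S, '+']

M[S, '+'] = S → + S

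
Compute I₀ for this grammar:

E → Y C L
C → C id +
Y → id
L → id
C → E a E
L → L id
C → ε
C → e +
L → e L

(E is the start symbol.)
{ [E → . Y C L], [E' → . E], [Y → . id] }

First, augment the grammar with E' → E
I₀ = CLOSURE({ [E' → . E] }):
  [E' → . E] has the dot before E: add [E → . Y C L]
  [E → . Y C L] has the dot before Y: add [Y → . id]
No further items can be added.

I₀ = { [E → . Y C L], [E' → . E], [Y → . id] }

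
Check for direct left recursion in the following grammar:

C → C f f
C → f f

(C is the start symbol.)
C → C f f: LEFT RECURSIVE (starts with C)
C → f f: starts with f

The grammar has direct left recursion on: C.

Answer: Yes, C is left-recursive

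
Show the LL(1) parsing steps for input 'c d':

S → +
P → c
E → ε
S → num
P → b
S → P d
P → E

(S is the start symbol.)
Stack is shown with the top on the left.

Stack  Input  Action
--------------------
S $    c d $  output S → P d
P d $  c d $  output P → c
c d $  c d $  match 'c'
d $    d $    match 'd'
$      $      accept

The string is accepted.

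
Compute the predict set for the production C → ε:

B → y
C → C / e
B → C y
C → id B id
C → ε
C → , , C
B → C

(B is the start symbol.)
PREDICT(C → ε) = (FIRST(RHS) \ {ε}) ∪ (FOLLOW(C) if ε ∈ FIRST(RHS), i.e. RHS ⇒* ε)
The right-hand side is ε (FIRST(ε) = { ε }), so the predict set is FOLLOW(C) = { $, '/', 'id', 'y' }
PREDICT(C → ε) = { $, '/', 'id', 'y' }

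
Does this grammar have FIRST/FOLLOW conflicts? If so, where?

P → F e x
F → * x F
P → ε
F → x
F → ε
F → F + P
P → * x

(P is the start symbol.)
Yes. P → F e x with FOLLOW(P) on { '+', 'e' }; F → F '+' P with FOLLOW(F) on { '+' }

A FIRST/FOLLOW conflict occurs when a non-terminal N has a nullable alternative N → β (β ⇒* ε) and another alternative N → α with FIRST(α) ∩ FOLLOW(N) ≠ ∅: on such a lookahead the parser cannot decide between expanding α and letting N vanish via β.

Nullable non-terminals: F, P.
FIRST sets used below: FIRST(F) = { '*', '+', 'x', ε }

F: nullable alternative(s) F → ε; FOLLOW(F) = { '+', 'e' }
  F → * x F: FIRST \ {ε} = { '*' } — disjoint from FOLLOW(F)
  F → x: FIRST \ {ε} = { 'x' } — disjoint from FOLLOW(F)
  F → ε: FIRST \ {ε} = { } — this is the only nullable alternative, skip
  F → F + P: FIRST \ {ε} = { '*', '+', 'x' } — overlaps FOLLOW(F) on { '+' }: CONFLICT

P: nullable alternative(s) P → ε; FOLLOW(P) = { $, '+', 'e' }
  P → F e x: FIRST \ {ε} = { '*', '+', 'e', 'x' } — overlaps FOLLOW(P) on { '+', 'e' }: CONFLICT
  P → ε: FIRST \ {ε} = { } — this is the only nullable alternative, skip
  P → * x: FIRST \ {ε} = { '*' } — disjoint from FOLLOW(P)

So the grammar has 2 FIRST/FOLLOW conflicts (marked CONFLICT above).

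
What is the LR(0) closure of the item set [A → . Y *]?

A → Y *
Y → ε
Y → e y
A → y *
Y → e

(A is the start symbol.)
{ [A → . Y *], [Y → . e y], [Y → . e], [Y → .] }

To compute CLOSURE, for each item [A → α.Bβ] where B is a non-terminal, add [B → .γ] for all productions B → γ; repeat for the newly added items until nothing changes.

Start with: [A → . Y *]
  [A → . Y *] has the dot before Y: add [Y → .], [Y → . e y], [Y → . e]
No further items can be added.

CLOSURE = { [A → . Y *], [Y → . e y], [Y → . e], [Y → .] }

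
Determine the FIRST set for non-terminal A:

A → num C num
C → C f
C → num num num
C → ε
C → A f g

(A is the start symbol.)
{ 'num' }

To compute FIRST(A), examine every production with A on the left-hand side, reading each right-hand side left to right until a non-nullable symbol is reached.

From A → num C num:
  - num is a terminal: add 'num' and stop

Collecting: FIRST(A) = { 'num' }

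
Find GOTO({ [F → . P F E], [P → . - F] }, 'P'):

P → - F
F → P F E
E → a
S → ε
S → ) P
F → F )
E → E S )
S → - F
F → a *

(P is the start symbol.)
GOTO(I, 'P') = CLOSURE({ [A → αX.β] : [A → α.Xβ] ∈ I, X = 'P' })

Items with dot before 'P', with the dot advanced:
  [F → . P F E] → [F → P . F E]
Closure of the advanced items:
  [F → P . F E] has the dot before F: add [F → . P F E], [F → . F )], [F → . a *]
  [F → . P F E] has the dot before P: add [P → . - F]

GOTO = { [F → . F )], [F → . P F E], [F → . a *], [F → P . F E], [P → . - F] }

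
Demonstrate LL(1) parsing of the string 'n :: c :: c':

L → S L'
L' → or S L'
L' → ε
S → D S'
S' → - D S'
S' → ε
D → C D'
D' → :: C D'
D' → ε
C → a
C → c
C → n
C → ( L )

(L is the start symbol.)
LL(1) parsing maintains a stack (initially the start symbol over $) and the input. At each step: if the stack top is a terminal, match it against the current input token; if it is a non-terminal N, replace it with the RHS of M[N, lookahead] (the unique production whose predict set contains the lookahead).

Stack is shown with the top on the left.

Stack            Input          Action
--------------------------------------
L $              n :: c :: c $  output L → S L'
S L' $           n :: c :: c $  output S → D S'
D S' L' $        n :: c :: c $  output D → C D'
C D' S' L' $     n :: c :: c $  output C → n
n D' S' L' $     n :: c :: c $  match 'n'
D' S' L' $       :: c :: c $    output D' → :: C D'
:: C D' S' L' $  :: c :: c $    match '::'
C D' S' L' $     c :: c $       output C → c
c D' S' L' $     c :: c $       match 'c'
D' S' L' $       :: c $         output D' → :: C D'
:: C D' S' L' $  :: c $         match '::'
C D' S' L' $     c $            output C → c
c D' S' L' $     c $            match 'c'
D' S' L' $       $              output D' → ε
S' L' $          $              output S' → ε
L' $             $              output L' → ε
$                $              accept

The string is accepted.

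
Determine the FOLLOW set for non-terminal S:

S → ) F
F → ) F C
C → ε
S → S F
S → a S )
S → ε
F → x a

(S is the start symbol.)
{ $, ')', 'x' }

To compute FOLLOW(S), find every occurrence of S on a right-hand side N → α S β: add FIRST(β) \ {ε}, and if β is empty or nullable also add FOLLOW(N). Iterate to a fixed point.

S is the start symbol, so $ ∈ FOLLOW(S).
In S → S F: S is followed by F, add FIRST(F) \ {ε} = { ')', 'x' }
In S → a S ): S is followed by ')', add FIRST(')') \ {ε} = { ')' }

Taking the union: FOLLOW(S) = { $, ')', 'x' }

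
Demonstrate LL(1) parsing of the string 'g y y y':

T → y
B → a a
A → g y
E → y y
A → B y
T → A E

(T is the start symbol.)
LL(1) parsing maintains a stack (initially the start symbol over $) and the input. At each step: if the stack top is a terminal, match it against the current input token; if it is a non-terminal N, replace it with the RHS of M[N, lookahead] (the unique production whose predict set contains the lookahead).

Stack is shown with the top on the left.

Stack    Input      Action
--------------------------
T $      g y y y $  output T → A E
A E $    g y y y $  output A → g y
g y E $  g y y y $  match 'g'
y E $    y y y $    match 'y'
E $      y y $      output E → y y
y y $    y y $      match 'y'
y $      y $        match 'y'
$        $          accept

The string is accepted.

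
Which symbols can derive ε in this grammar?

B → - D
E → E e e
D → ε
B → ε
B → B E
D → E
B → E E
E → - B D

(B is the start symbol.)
ε-productions: D → ε, B → ε
So D, B are immediately nullable.
No further non-terminal can be added: every production for the remaining non-terminals contains a terminal or a non-nullable non-terminal.
Nullable = { 'B', 'D' }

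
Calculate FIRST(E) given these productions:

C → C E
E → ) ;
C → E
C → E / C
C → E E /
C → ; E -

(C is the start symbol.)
{ ')' }

To compute FIRST(E), examine every production with E on the left-hand side, reading each right-hand side left to right until a non-nullable symbol is reached.

From E → ) ;:
  - ')' is a terminal: add ')' and stop

Collecting: FIRST(E) = { ')' }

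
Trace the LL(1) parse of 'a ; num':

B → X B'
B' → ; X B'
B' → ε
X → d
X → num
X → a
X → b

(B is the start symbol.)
LL(1) parsing maintains a stack (initially the start symbol over $) and the input. At each step: if the stack top is a terminal, match it against the current input token; if it is a non-terminal N, replace it with the RHS of M[N, lookahead] (the unique production whose predict set contains the lookahead).

Stack is shown with the top on the left.

Stack     Input      Action
---------------------------
B $       a ; num $  output B → X B'
X B' $    a ; num $  output X → a
a B' $    a ; num $  match 'a'
B' $      ; num $    output B' → ; X B'
; X B' $  ; num $    match ';'
X B' $    num $      output X → num
num B' $  num $      match 'num'
B' $      $          output B' → ε
$         $          accept

The string is accepted.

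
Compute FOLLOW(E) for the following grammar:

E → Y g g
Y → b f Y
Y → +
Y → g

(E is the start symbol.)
{ $ }

To compute FOLLOW(E), find every occurrence of E on a right-hand side N → α E β: add FIRST(β) \ {ε}, and if β is empty or nullable also add FOLLOW(N). Iterate to a fixed point.

E is the start symbol, so $ ∈ FOLLOW(E).
E does not occur on any right-hand side.

Taking the union: FOLLOW(E) = { $ }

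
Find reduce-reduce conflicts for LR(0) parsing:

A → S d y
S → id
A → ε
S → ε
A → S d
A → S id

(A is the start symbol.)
Augment with A' → A and build the canonical LR(0) collection (I0 = CLOSURE({[A' → . A]}), then GOTO on every symbol after a dot until no new states appear). It has 7 states:
  I0: { [A → . S d y], [A → . S d], [A → . S id], [A → .], [A' → . A], [S → . id], [S → .] }  — shift, 2 reduces
  I1: { [A' → A .] }  — accept
  I2: { [A → S . d y], [A → S . d], [A → S . id] }  — shift
  I3: { [S → id .] }  — reduce
  I4: { [A → S d . y], [A → S d .] }  — shift, reduce
  I5: { [A → S id .] }  — reduce
  I6: { [A → S d y .] }  — reduce

I0 contains complete items [A → .], [S → .] — reduce-reduce conflict.

Answer: Yes — I0: [A → .] vs [S → .]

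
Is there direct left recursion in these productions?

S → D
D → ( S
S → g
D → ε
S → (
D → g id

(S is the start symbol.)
No direct left recursion

Direct left recursion occurs when N → N α for some non-terminal N (the right-hand side begins with the left-hand side itself).

S → D: starts with D
D → ( S: starts with '('
S → g: starts with g
D → ε: starts with ε
S → (: starts with '('
D → g id: starts with g

No direct left recursion found.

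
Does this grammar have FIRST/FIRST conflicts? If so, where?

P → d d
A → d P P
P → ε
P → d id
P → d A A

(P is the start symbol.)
Yes. P → d d / P → d id on { 'd' }; P → d d / P → d A A on { 'd' }; P → d id / P → d A A on { 'd' }

A FIRST/FIRST conflict occurs when two productions N → α and N → β for the same non-terminal have FIRST(α) ∩ FIRST(β) ≠ ∅ (with ε ∈ FIRST of a nullable right-hand side, so two nullable alternatives also conflict).

Productions for P:
  P → d d: FIRST = { 'd' }
  P → ε: FIRST = { ε }
  P → d id: FIRST = { 'd' }
  P → d A A: FIRST = { 'd' }
A has only one production, so no FIRST/FIRST conflict is possible there.

Conflict for P: P → d d and P → d id
  Overlap: { 'd' }
Conflict for P: P → d d and P → d A A
  Overlap: { 'd' }
Conflict for P: P → d id and P → d A A
  Overlap: { 'd' }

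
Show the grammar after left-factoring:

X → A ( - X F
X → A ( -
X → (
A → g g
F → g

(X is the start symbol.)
Left-factoring transforms A → αβ₁ | αβ₂ into A → αA' and A' → β₁ | β₂
(α is the longest common prefix among the alternatives). Repeat until
no nonterminal has two alternatives with a common prefix.

Round 1: X has alternatives sharing prefix 'A ( -'. Introduce X': X → A ( - X'
  Add: X' → X F
  Add: X' → ε

No remaining common prefixes — done.

Resulting grammar:
X → A ( - X'
X' → X F
X' → ε
X → (
A → g g
F → g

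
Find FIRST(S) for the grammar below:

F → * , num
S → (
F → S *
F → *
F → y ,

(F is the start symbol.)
{ '(' }

From S → (:
  - '(' is a terminal: add '(' and stop

Collecting: FIRST(S) = { '(' }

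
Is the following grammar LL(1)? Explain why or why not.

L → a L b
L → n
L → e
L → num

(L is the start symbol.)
Yes, the grammar is LL(1).

For L:
  PREDICT(L → a L b) = { 'a' }
  PREDICT(L → n) = { 'n' }
  PREDICT(L → e) = { 'e' }
  PREDICT(L → num) = { 'num' }

All predict sets are disjoint. The grammar IS LL(1).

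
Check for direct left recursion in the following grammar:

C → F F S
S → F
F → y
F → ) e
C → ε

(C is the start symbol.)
Direct left recursion occurs when N → N α for some non-terminal N (the right-hand side begins with the left-hand side itself).

C → F F S: starts with F
S → F: starts with F
F → y: starts with y
F → ) e: starts with ')'
C → ε: starts with ε

No direct left recursion found.

Answer: No direct left recursion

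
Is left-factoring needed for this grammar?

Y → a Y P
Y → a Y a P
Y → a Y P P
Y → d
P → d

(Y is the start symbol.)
Yes, Y has productions with common prefix 'a Y'

Left-factoring is needed when two productions for the same non-terminal
share a common prefix on the right-hand side.

Productions for Y:
  Y → a Y P
  Y → a Y a P
  Y → a Y P P
  Y → d

Found common prefix 'a Y' in productions for Y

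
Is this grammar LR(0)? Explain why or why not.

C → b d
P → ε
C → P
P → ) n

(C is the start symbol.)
No. Shift-reduce conflict between [P → .] and [C → . b d]

Augment with C' → C and build the canonical LR(0) collection (I0 = CLOSURE({[C' → . C]}), then GOTO on every symbol after a dot until no new states appear). It has 7 states:
  I0: { [C → . P], [C → . b d], [C' → . C], [P → . ) n], [P → .] }  — shift, reduce
  I1: { [P → ) . n] }  — shift
  I2: { [C' → C .] }  — accept
  I3: { [C → P .] }  — reduce
  I4: { [C → b . d] }  — shift
  I5: { [C → b d .] }  — reduce
  I6: { [P → ) n .] }  — reduce

Conflict in state I0:
  Shift-reduce conflict between [P → .] and [C → . b d]
So the grammar is NOT LR(0).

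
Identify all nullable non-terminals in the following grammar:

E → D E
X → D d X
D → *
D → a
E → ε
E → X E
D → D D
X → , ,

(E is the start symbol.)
A non-terminal is nullable if it can derive ε (the empty string): either it has an ε-production, or it has a production whose right-hand side consists entirely of nullable non-terminals.

ε-productions: E → ε
So E is immediately nullable.
No further non-terminal can be added: every production for the remaining non-terminals contains a terminal or a non-nullable non-terminal.
Nullable = { 'E' }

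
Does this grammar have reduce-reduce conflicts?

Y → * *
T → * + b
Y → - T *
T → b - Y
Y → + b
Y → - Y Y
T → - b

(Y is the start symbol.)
No reduce-reduce conflicts

Augment with Y' → Y and build the canonical LR(0) collection (I0 = CLOSURE({[Y' → . Y]}), then GOTO on every symbol after a dot until no new states appear). It has 19 states:
  I0: { [Y → . * *], [Y → . + b], [Y → . - T *], [Y → . - Y Y], [Y' → . Y] }  — shift
  I1: { [Y → * . *] }  — shift
  I2: { [Y → + . b] }  — shift
  I3: { [T → . * + b], [T → . - b], [T → . b - Y], [Y → - . T *], [Y → - . Y Y], [Y → . * *], [Y → . + b], [Y → . - T *], [Y → . - Y Y] }  — shift
  I4: { [Y' → Y .] }  — accept
  I5: { [T → * . + b], [Y → * . *] }  — shift
  I6: { [T → - . b], [T → . * + b], [T → . - b], [T → . b - Y], [Y → - . T *], [Y → - . Y Y], [Y → . * *], [Y → . + b], [Y → . - T *], [Y → . - Y Y] }  — shift
  I7: { [Y → - T . *] }  — shift
  I8: { [Y → - Y . Y], [Y → . * *], [Y → . + b], [Y → . - T *], [Y → . - Y Y] }  — shift
  I9: { [T → b . - Y] }  — shift
  I10: { [T → b - . Y], [Y → . * *], [Y → . + b], [Y → . - T *], [Y → . - Y Y] }  — shift
  I11: { [T → b - Y .] }  — reduce
  I12: { [Y → - Y Y .] }  — reduce
  I13: { [Y → - T * .] }  — reduce
  I14: { [T → - b .], [T → b . - Y] }  — shift, reduce
  I15: { [Y → * * .] }  — reduce
  I16: { [T → * + . b] }  — shift
  I17: { [T → * + b .] }  — reduce
  I18: { [Y → + b .] }  — reduce

No state contains more than one complete item.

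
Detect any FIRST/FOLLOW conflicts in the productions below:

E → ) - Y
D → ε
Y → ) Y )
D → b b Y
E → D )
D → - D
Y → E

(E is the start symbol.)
A FIRST/FOLLOW conflict occurs when a non-terminal N has a nullable alternative N → β (β ⇒* ε) and another alternative N → α with FIRST(α) ∩ FOLLOW(N) ≠ ∅: on such a lookahead the parser cannot decide between expanding α and letting N vanish via β.

Nullable non-terminals: D.

D: nullable alternative(s) D → ε; FOLLOW(D) = { ')' }
  D → ε: FIRST \ {ε} = { } — this is the only nullable alternative, skip
  D → b b Y: FIRST \ {ε} = { 'b' } — disjoint from FOLLOW(D)
  D → - D: FIRST \ {ε} = { '-' } — disjoint from FOLLOW(D)

E, Y have no nullable alternative, so no FIRST/FOLLOW check is needed there.

No FIRST/FOLLOW conflicts found.

Answer: No FIRST/FOLLOW conflicts.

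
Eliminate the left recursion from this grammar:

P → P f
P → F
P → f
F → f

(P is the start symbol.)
P is directly left-recursive. The standard transformation for
  A → A α₁ | ... | A α_m | β₁ | ... | β_n
is
  A  → β₁ A' | ... | β_n A'
  A' → α₁ A' | ... | α_m A' | ε

P → F becomes P → F P'
P → f becomes P → f P'
P → P f becomes P' → f P'
Add P' → ε

Productions for other non-terminals are unchanged:
  F → f

Resulting grammar:
P → F P'
P → f P'
P' → f P'
P' → ε
F → f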